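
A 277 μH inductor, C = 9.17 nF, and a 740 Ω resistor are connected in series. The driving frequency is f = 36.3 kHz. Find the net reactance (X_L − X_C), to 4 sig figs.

-414.9 Ω

ω = 2πf = 228100 rad/s
X_L = ωL = 63.18 Ω
X_C = 1/(ωC) = 478.1 Ω
X = 63.18 − 478.1 = -414.9 Ω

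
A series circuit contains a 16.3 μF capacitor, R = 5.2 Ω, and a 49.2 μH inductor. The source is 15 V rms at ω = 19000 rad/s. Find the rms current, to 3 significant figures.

2.64 A

X_L = ωL = 0.935 Ω
X_C = 1/(ωC) = 3.23 Ω
Net reactance X = X_L − X_C = -2.29 Ω
Z = 5.20 − j2.29 Ω
|Z| = √(5.20² + 2.29²) = 5.68 Ω
I = V/|Z| = 15/5.68 = 2.64 A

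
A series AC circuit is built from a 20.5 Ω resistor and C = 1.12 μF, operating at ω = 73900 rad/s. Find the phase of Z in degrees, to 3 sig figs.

-30.5°

X_C = 1/(ωC) = 12.1 Ω
Z = 20.5 − j12.1 Ω
|Z| = √(20.5² + 12.1²) = 23.8 Ω
∠Z = arctan(-12.1/20.5) = -30.5°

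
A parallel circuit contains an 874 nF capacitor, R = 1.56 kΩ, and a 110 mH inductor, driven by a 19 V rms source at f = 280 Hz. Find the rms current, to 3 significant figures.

ω = 2πf = 1759 rad/s
X_L = ωL = 194 Ω
X_C = 1/(ωC) = 650 Ω
Parallel: admittances add. Y = 1/R + 1/(jωL) + jωC
Y = (0.000641 − j0.00363) S
|Y| = 0.00369 S → |Z| = 1/|Y| = 271 Ω, ∠Z = −∠Y = 80.0°
I = V/|Z| = 19/271 = 70.0 mA

70.0 mA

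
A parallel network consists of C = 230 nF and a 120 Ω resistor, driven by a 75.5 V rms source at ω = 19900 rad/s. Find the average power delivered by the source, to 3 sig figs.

X_C = 1/(ωC) = 218 Ω
Parallel: admittances add. Y = 1/R + jωC
Y = (0.00833 + j0.00458) S
|Y| = 0.00951 S → |Z| = 1/|Y| = 105 Ω, ∠Z = −∠Y = -28.8°
I = V/|Z| = 718 mA
P = VI cos φ = 75.5 × 0.718 × cos(-28.8°) = 47.5 W

47.5 W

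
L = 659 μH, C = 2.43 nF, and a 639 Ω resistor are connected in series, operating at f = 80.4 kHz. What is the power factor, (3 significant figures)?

0.799

ω = 2πf = 505200 rad/s
X_L = ωL = 333 Ω
X_C = 1/(ωC) = 815 Ω
Net reactance X = X_L − X_C = -482 Ω
Z = 639 − j482 Ω
|Z| = √(639² + 482²) = 800 Ω
∠Z = arctan(-482/639) = -37.0°
cos φ = cos(-37.0°) = 0.799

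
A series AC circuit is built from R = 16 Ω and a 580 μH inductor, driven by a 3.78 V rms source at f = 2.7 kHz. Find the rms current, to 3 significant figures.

ω = 2πf = 16960 rad/s
X_L = ωL = 9.84 Ω
Z = 16.0 + j9.84 Ω
|Z| = √(16.0² + 9.84²) = 18.8 Ω
I = V/|Z| = 3.78/18.8 = 201 mA

201 mA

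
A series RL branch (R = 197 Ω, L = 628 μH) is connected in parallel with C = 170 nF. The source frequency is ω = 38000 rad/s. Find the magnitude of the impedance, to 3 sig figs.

130 Ω

X_L = ωL = 23.9 Ω
X_C = 1/(ωC) = 155 Ω
Branch 1 (R+jX_L): Z₁ = 197 + j23.9 Ω, |Z₁| = 198 Ω
Branch 2 (−jX_C): Z₂ = −j155 Ω
Parallel: Z = Z₁Z₂/(Z₁+Z₂), |Z| = 130 Ω, ∠Z = -49.5°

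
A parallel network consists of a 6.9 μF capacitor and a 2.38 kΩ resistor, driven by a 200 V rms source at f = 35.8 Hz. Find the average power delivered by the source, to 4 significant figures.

16.81 W

ω = 2πf = 224.9 rad/s
X_C = 1/(ωC) = 644.3 Ω
Parallel: admittances add. Y = 1/R + jωC
Y = (0.0004202 + j0.001552) S
|Y| = 0.001608 S → |Z| = 1/|Y| = 621.9 Ω, ∠Z = −∠Y = -74.85°
I = V/|Z| = 321.6 mA
P = VI cos φ = 200 × 0.3216 × cos(-74.85°) = 16.81 W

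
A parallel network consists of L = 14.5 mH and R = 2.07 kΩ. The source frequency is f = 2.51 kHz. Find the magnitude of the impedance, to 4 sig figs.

227.3 Ω

ω = 2πf = 15770 rad/s
X_L = ωL = 228.7 Ω
Parallel: admittances add. Y = 1/R + 1/(jωL)
Y = (0.0004831 − j0.004373) S
|Y| = 0.004400 S → |Z| = 1/|Y| = 227.3 Ω, ∠Z = −∠Y = 83.70°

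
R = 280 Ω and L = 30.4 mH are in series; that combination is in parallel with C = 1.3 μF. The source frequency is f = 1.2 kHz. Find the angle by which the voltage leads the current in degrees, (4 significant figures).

ω = 2πf = 7540 rad/s
X_L = ωL = 229.2 Ω
X_C = 1/(ωC) = 102.0 Ω
Branch 1 (R+jX_L): Z₁ = 280.0 + j229.2 Ω, |Z₁| = 361.9 Ω
Branch 2 (−jX_C): Z₂ = −j102.0 Ω
Parallel: Z = Z₁Z₂/(Z₁+Z₂), |Z| = 120.0 Ω, ∠Z = -75.13°

-75.13°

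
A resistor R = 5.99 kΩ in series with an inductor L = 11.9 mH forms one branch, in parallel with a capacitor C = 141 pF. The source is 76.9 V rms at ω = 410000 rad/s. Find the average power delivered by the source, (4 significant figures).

X_L = ωL = 4879 Ω
X_C = 1/(ωC) = 17300 Ω
Branch 1 (R+jX_L): Z₁ = 5990 + j4879 Ω, |Z₁| = 7726 Ω
Branch 2 (−jX_C): Z₂ = −j17300 Ω
Parallel: Z = Z₁Z₂/(Z₁+Z₂), |Z| = 9692 Ω, ∠Z = 13.41°
I = V/|Z| = 7.934 mA
P = VI cos φ = 76.9 × 0.007934 × cos(13.41°) = 593.5 mW

593.5 mW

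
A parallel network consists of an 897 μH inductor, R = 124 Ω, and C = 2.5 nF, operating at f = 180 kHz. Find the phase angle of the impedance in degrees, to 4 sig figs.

-12.86°

ω = 2πf = 1.131e+06 rad/s
X_L = ωL = 1014 Ω
X_C = 1/(ωC) = 353.7 Ω
Parallel: admittances add. Y = 1/R + 1/(jωL) + jωC
Y = (0.008065 + j0.001842) S
|Y| = 0.008272 S → |Z| = 1/|Y| = 120.9 Ω, ∠Z = −∠Y = -12.86°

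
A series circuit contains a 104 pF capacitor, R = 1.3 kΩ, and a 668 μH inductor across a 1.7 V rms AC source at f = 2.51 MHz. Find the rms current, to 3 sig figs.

ω = 2πf = 1.577e+07 rad/s
X_L = ωL = 10500 Ω
X_C = 1/(ωC) = 610 Ω
Net reactance X = X_L − X_C = 9930 Ω
Z = 1300 + j9930 Ω
|Z| = √(1300² + 9930²) = 10000 Ω
I = V/|Z| = 1.7/10000 = 170 μA

170 μA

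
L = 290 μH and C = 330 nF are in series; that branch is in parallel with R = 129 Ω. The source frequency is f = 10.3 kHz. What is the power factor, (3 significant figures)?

0.213

ω = 2πf = 64720 rad/s
X_L = ωL = 18.8 Ω
X_C = 1/(ωC) = 46.8 Ω
Branch 1: Z₁ = R = 129 Ω
Branch 2 (series LC): Z₂ = j(X_L − X_C) = −j28.1 Ω
Parallel: Z = Z₁Z₂/(Z₁+Z₂), |Z| = 27.4 Ω, ∠Z = -77.7°
cos φ = cos(-77.7°) = 0.213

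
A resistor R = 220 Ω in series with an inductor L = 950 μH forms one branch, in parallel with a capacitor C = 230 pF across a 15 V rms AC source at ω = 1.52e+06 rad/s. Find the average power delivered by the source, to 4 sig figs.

23.20 mW

X_L = ωL = 1444 Ω
X_C = 1/(ωC) = 2860 Ω
Branch 1 (R+jX_L): Z₁ = 220.0 + j1444 Ω, |Z₁| = 1461 Ω
Branch 2 (−jX_C): Z₂ = −j2860 Ω
Parallel: Z = Z₁Z₂/(Z₁+Z₂), |Z| = 2915 Ω, ∠Z = 72.51°
I = V/|Z| = 5.146 mA
P = VI cos φ = 15 × 0.005146 × cos(72.51°) = 23.20 mW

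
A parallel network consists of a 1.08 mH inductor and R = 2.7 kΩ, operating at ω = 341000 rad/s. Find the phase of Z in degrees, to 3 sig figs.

X_L = ωL = 368 Ω
Parallel: admittances add. Y = 1/R + 1/(jωL)
Y = (0.000370 − j0.00272) S
|Y| = 0.00274 S → |Z| = 1/|Y| = 365 Ω, ∠Z = −∠Y = 82.2°

82.2°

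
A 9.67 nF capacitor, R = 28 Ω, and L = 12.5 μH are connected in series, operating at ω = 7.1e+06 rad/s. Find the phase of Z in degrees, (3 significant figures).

69.3°

X_L = ωL = 88.8 Ω
X_C = 1/(ωC) = 14.6 Ω
Net reactance X = X_L − X_C = 74.2 Ω
Z = 28.0 + j74.2 Ω
|Z| = √(28.0² + 74.2²) = 79.3 Ω
∠Z = arctan(74.2/28.0) = 69.3°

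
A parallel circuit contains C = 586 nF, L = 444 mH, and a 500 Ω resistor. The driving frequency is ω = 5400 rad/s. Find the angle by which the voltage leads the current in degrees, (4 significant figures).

X_L = ωL = 2398 Ω
X_C = 1/(ωC) = 316.0 Ω
Parallel: admittances add. Y = 1/R + 1/(jωL) + jωC
Y = (0.002000 + j0.002747) S
|Y| = 0.003398 S → |Z| = 1/|Y| = 294.3 Ω, ∠Z = −∠Y = -53.95°

-53.95°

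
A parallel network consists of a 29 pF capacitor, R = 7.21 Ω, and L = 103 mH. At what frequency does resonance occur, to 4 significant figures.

92.09 kHz

ω₀ = 1/√(LC) = 1/√(0.103 × 2.9e-11) = 578600 rad/s
f₀ = ω₀/(2π) = 92.09 kHz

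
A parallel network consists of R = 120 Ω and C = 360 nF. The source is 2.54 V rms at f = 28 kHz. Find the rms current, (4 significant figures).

ω = 2πf = 175900 rad/s
X_C = 1/(ωC) = 15.79 Ω
Parallel: admittances add. Y = 1/R + jωC
Y = (0.008333 + j0.06333) S
|Y| = 0.06388 S → |Z| = 1/|Y| = 15.65 Ω, ∠Z = −∠Y = -82.50°
I = V/|Z| = 2.54/15.65 = 162.3 mA

162.3 mA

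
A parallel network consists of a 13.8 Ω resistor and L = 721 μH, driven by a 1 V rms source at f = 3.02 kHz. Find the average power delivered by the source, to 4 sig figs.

ω = 2πf = 18980 rad/s
X_L = ωL = 13.68 Ω
Parallel: admittances add. Y = 1/R + 1/(jωL)
Y = (0.07246 − j0.07309) S
|Y| = 0.1029 S → |Z| = 1/|Y| = 9.716 Ω, ∠Z = −∠Y = 45.25°
I = V/|Z| = 102.9 mA
P = VI cos φ = 1 × 0.1029 × cos(45.25°) = 72.46 mW

72.46 mW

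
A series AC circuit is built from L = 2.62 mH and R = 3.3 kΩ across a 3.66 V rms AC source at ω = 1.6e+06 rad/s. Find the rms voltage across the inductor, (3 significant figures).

X_L = ωL = 4190 Ω
Z = 3300 + j4190 Ω
|Z| = √(3300² + 4190²) = 5340 Ω
I = V/|Z| = 686 μA
V_L = I·|Z_L| = 0.000686 × 4190 = 2.88 V

2.88 V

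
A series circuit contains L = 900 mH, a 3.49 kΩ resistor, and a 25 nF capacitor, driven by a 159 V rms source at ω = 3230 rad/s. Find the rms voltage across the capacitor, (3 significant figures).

195 V

X_L = ωL = 2910 Ω
X_C = 1/(ωC) = 12400 Ω
Net reactance X = X_L − X_C = -9480 Ω
Z = 3490 − j9480 Ω
|Z| = √(3490² + 9480²) = 10100 Ω
I = V/|Z| = 15.7 mA
V_C = I·|Z_C| = 0.0157 × 12400 = 195 V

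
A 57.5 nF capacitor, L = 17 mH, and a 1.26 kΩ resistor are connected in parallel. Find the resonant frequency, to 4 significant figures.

5.091 kHz

ω₀ = 1/√(LC) = 1/√(0.017 × 5.75e-08) = 31980 rad/s
f₀ = ω₀/(2π) = 5.091 kHz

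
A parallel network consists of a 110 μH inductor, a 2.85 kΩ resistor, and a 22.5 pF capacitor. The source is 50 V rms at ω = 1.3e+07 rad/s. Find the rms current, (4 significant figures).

26.86 mA

X_L = ωL = 1430 Ω
X_C = 1/(ωC) = 3419 Ω
Parallel: admittances add. Y = 1/R + 1/(jωL) + jωC
Y = (0.0003509 − j0.0004068) S
|Y| = 0.0005372 S → |Z| = 1/|Y| = 1861 Ω, ∠Z = −∠Y = 49.22°
I = V/|Z| = 50/1861 = 26.86 mA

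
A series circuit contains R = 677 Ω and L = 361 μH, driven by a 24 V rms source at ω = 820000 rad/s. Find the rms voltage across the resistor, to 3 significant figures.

X_L = ωL = 296 Ω
Z = 677 + j296 Ω
|Z| = √(677² + 296²) = 739 Ω
I = V/|Z| = 32.5 mA
V_R = I·|Z_R| = 0.0325 × 677 = 22.0 V

22.0 V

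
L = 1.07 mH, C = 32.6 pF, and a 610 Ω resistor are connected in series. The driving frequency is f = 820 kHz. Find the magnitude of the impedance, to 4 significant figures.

ω = 2πf = 5.152e+06 rad/s
X_L = ωL = 5513 Ω
X_C = 1/(ωC) = 5954 Ω
Net reactance X = X_L − X_C = -440.9 Ω
Z = 610.0 − j440.9 Ω
|Z| = √(610.0² + 440.9²) = 752.6 Ω

752.6 Ω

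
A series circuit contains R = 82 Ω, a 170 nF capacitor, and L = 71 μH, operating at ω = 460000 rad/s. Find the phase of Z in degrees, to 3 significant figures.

X_L = ωL = 32.7 Ω
X_C = 1/(ωC) = 12.8 Ω
Net reactance X = X_L − X_C = 19.9 Ω
Z = 82.0 + j19.9 Ω
|Z| = √(82.0² + 19.9²) = 84.4 Ω
∠Z = arctan(19.9/82.0) = 13.6°

13.6°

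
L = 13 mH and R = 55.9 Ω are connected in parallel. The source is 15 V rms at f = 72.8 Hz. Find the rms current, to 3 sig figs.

2.54 A

ω = 2πf = 457.4 rad/s
X_L = ωL = 5.95 Ω
Parallel: admittances add. Y = 1/R + 1/(jωL)
Y = (0.0179 − j0.168) S
|Y| = 0.169 S → |Z| = 1/|Y| = 5.91 Ω, ∠Z = −∠Y = 83.9°
I = V/|Z| = 15/5.91 = 2.54 A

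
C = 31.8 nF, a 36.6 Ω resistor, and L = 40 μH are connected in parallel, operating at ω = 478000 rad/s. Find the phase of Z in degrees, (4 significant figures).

X_L = ωL = 19.12 Ω
X_C = 1/(ωC) = 65.79 Ω
Parallel: admittances add. Y = 1/R + 1/(jωL) + jωC
Y = (0.02732 − j0.03710) S
|Y| = 0.04608 S → |Z| = 1/|Y| = 21.70 Ω, ∠Z = −∠Y = 53.63°

53.63°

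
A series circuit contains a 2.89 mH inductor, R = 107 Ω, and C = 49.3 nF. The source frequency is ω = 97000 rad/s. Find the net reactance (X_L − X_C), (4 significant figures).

71.22 Ω

X_L = ωL = 280.3 Ω
X_C = 1/(ωC) = 209.1 Ω
X = 280.3 − 209.1 = 71.22 Ω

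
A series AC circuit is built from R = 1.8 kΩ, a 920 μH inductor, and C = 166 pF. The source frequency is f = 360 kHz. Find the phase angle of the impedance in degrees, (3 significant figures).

ω = 2πf = 2.262e+06 rad/s
X_L = ωL = 2080 Ω
X_C = 1/(ωC) = 2660 Ω
Net reactance X = X_L − X_C = -582 Ω
Z = 1800 − j582 Ω
|Z| = √(1800² + 582²) = 1890 Ω
∠Z = arctan(-582/1800) = -17.9°

-17.9°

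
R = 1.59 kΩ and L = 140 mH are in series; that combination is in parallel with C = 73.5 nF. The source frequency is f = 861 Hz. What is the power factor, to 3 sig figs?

0.958

ω = 2πf = 5410 rad/s
X_L = ωL = 757 Ω
X_C = 1/(ωC) = 2510 Ω
Branch 1 (R+jX_L): Z₁ = 1590 + j757 Ω, |Z₁| = 1760 Ω
Branch 2 (−jX_C): Z₂ = −j2510 Ω
Parallel: Z = Z₁Z₂/(Z₁+Z₂), |Z| = 1870 Ω, ∠Z = -16.7°
cos φ = cos(-16.7°) = 0.958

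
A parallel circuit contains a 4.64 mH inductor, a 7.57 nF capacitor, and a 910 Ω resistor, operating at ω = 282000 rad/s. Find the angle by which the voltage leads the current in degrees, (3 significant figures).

-51.3°

X_L = ωL = 1310 Ω
X_C = 1/(ωC) = 468 Ω
Parallel: admittances add. Y = 1/R + 1/(jωL) + jωC
Y = (0.00110 + j0.00137) S
|Y| = 0.00176 S → |Z| = 1/|Y| = 569 Ω, ∠Z = −∠Y = -51.3°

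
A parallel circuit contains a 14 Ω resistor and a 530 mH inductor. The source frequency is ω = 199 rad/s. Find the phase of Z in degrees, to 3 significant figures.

7.56°

X_L = ωL = 105 Ω
Parallel: admittances add. Y = 1/R + 1/(jωL)
Y = (0.0714 − j0.00948) S
|Y| = 0.0721 S → |Z| = 1/|Y| = 13.9 Ω, ∠Z = −∠Y = 7.56°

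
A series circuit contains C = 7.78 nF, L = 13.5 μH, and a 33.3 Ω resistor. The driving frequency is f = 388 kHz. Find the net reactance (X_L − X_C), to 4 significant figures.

ω = 2πf = 2.438e+06 rad/s
X_L = ωL = 32.91 Ω
X_C = 1/(ωC) = 52.72 Ω
X = 32.91 − 52.72 = -19.81 Ω

-19.81 Ω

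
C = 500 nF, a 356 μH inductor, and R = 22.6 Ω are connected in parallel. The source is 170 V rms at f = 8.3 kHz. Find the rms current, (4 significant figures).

8.882 A

ω = 2πf = 52150 rad/s
X_L = ωL = 18.57 Ω
X_C = 1/(ωC) = 38.35 Ω
Parallel: admittances add. Y = 1/R + 1/(jωL) + jωC
Y = (0.04425 − j0.02779) S
|Y| = 0.05225 S → |Z| = 1/|Y| = 19.14 Ω, ∠Z = −∠Y = 32.13°
I = V/|Z| = 170/19.14 = 8.882 A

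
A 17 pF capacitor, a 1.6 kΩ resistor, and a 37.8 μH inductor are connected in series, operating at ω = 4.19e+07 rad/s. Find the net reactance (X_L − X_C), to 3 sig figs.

180 Ω

X_L = ωL = 1580 Ω
X_C = 1/(ωC) = 1400 Ω
X = 1580 − 1400 = 180 Ω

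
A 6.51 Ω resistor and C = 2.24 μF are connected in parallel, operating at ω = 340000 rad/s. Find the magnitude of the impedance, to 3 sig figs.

1.29 Ω

X_C = 1/(ωC) = 1.31 Ω
Parallel: admittances add. Y = 1/R + jωC
Y = (0.154 + j0.762) S
|Y| = 0.777 S → |Z| = 1/|Y| = 1.29 Ω, ∠Z = −∠Y = -78.6°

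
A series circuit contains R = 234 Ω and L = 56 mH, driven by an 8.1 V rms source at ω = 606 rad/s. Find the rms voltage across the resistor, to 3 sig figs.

X_L = ωL = 33.9 Ω
Z = 234 + j33.9 Ω
|Z| = √(234² + 33.9²) = 236 Ω
I = V/|Z| = 34.3 mA
V_R = I·|Z_R| = 0.0343 × 234 = 8.02 V

8.02 V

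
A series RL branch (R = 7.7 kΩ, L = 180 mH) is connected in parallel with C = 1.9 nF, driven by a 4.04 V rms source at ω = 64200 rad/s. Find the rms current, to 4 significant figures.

298.1 μA

X_L = ωL = 11560 Ω
X_C = 1/(ωC) = 8198 Ω
Branch 1 (R+jX_L): Z₁ = 7700 + j11560 Ω, |Z₁| = 13890 Ω
Branch 2 (−jX_C): Z₂ = −j8198 Ω
Parallel: Z = Z₁Z₂/(Z₁+Z₂), |Z| = 13550 Ω, ∠Z = -57.24°
I = V/|Z| = 4.04/13550 = 298.1 μA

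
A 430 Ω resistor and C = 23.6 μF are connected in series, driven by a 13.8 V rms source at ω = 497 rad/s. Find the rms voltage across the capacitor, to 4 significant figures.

2.684 V

X_C = 1/(ωC) = 85.26 Ω
Z = 430.0 − j85.26 Ω
|Z| = √(430.0² + 85.26²) = 438.4 Ω
I = V/|Z| = 31.48 mA
V_C = I·|Z_C| = 0.03148 × 85.26 = 2.684 V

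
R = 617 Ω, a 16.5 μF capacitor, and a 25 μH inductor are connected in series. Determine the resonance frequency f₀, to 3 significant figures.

ω₀ = 1/√(LC) = 1/√(2.5e-05 × 1.65e-05) = 49240 rad/s
f₀ = ω₀/(2π) = 7.84 kHz

7.84 kHz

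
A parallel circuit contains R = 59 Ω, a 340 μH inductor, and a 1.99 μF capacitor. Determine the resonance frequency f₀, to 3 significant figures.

6.12 kHz

ω₀ = 1/√(LC) = 1/√(0.00034 × 1.99e-06) = 38440 rad/s
f₀ = ω₀/(2π) = 6.12 kHz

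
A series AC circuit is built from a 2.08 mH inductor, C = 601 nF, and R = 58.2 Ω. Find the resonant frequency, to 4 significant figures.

ω₀ = 1/√(LC) = 1/√(0.00208 × 6.01e-07) = 28280 rad/s
f₀ = ω₀/(2π) = 4.501 kHz

4.501 kHz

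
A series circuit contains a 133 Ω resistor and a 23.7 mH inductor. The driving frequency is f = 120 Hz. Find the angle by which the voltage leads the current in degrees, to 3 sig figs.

7.65°

ω = 2πf = 754.0 rad/s
X_L = ωL = 17.9 Ω
Z = 133 + j17.9 Ω
|Z| = √(133² + 17.9²) = 134 Ω
∠Z = arctan(17.9/133) = 7.65°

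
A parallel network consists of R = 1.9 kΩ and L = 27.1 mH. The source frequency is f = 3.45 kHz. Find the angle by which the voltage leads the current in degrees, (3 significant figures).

72.8°

ω = 2πf = 21680 rad/s
X_L = ωL = 587 Ω
Parallel: admittances add. Y = 1/R + 1/(jωL)
Y = (0.000526 − j0.00170) S
|Y| = 0.00178 S → |Z| = 1/|Y| = 561 Ω, ∠Z = −∠Y = 72.8°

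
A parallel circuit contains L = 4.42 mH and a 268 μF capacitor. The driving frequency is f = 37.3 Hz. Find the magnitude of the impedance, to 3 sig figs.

1.11 Ω

ω = 2πf = 234.4 rad/s
X_L = ωL = 1.04 Ω
X_C = 1/(ωC) = 15.9 Ω
Parallel: admittances add. Y = 1/(jωL) + jωC
Y = (0 − j0.903) S
|Y| = 0.903 S → |Z| = 1/|Y| = 1.11 Ω, ∠Z = −∠Y = 90.0°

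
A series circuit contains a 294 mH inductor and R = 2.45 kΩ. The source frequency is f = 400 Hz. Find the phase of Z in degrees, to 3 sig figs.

ω = 2πf = 2513 rad/s
X_L = ωL = 739 Ω
Z = 2450 + j739 Ω
|Z| = √(2450² + 739²) = 2560 Ω
∠Z = arctan(739/2450) = 16.8°

16.8°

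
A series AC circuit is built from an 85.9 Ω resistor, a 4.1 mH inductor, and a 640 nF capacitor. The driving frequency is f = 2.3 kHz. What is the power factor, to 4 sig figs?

0.8692

ω = 2πf = 14450 rad/s
X_L = ωL = 59.25 Ω
X_C = 1/(ωC) = 108.1 Ω
Net reactance X = X_L − X_C = -48.87 Ω
Z = 85.90 − j48.87 Ω
|Z| = √(85.90² + 48.87²) = 98.83 Ω
∠Z = arctan(-48.87/85.90) = -29.64°
cos φ = cos(-29.64°) = 0.8692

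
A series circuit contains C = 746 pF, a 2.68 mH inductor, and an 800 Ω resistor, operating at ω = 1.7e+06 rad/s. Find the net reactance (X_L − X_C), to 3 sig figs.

X_L = ωL = 4560 Ω
X_C = 1/(ωC) = 789 Ω
X = 4560 − 789 = 3770 Ω

3770 Ω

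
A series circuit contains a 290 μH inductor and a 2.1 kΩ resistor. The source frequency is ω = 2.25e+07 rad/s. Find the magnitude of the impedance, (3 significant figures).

6850 Ω

X_L = ωL = 6520 Ω
Z = 2100 + j6520 Ω
|Z| = √(2100² + 6520²) = 6850 Ω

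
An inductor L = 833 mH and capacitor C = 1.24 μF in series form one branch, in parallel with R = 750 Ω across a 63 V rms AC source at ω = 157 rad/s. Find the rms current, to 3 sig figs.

X_L = ωL = 131 Ω
X_C = 1/(ωC) = 5140 Ω
Branch 1: Z₁ = R = 750 Ω
Branch 2 (series LC): Z₂ = j(X_L − X_C) = −j5010 Ω
Parallel: Z = Z₁Z₂/(Z₁+Z₂), |Z| = 742 Ω, ∠Z = -8.52°
I = V/|Z| = 63/742 = 84.9 mA

84.9 mA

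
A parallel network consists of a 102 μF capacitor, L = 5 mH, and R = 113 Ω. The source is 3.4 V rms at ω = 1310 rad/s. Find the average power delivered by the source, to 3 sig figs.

X_L = ωL = 6.55 Ω
X_C = 1/(ωC) = 7.48 Ω
Parallel: admittances add. Y = 1/R + 1/(jωL) + jωC
Y = (0.00885 − j0.0191) S
|Y| = 0.0210 S → |Z| = 1/|Y| = 47.6 Ω, ∠Z = −∠Y = 65.1°
I = V/|Z| = 71.4 mA
P = VI cos φ = 3.4 × 0.0714 × cos(65.1°) = 102 mW

102 mW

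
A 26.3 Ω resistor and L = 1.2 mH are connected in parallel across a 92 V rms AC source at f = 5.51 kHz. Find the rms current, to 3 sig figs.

ω = 2πf = 34620 rad/s
X_L = ωL = 41.5 Ω
Parallel: admittances add. Y = 1/R + 1/(jωL)
Y = (0.0380 − j0.0241) S
|Y| = 0.0450 S → |Z| = 1/|Y| = 22.2 Ω, ∠Z = −∠Y = 32.3°
I = V/|Z| = 92/22.2 = 4.14 A

4.14 A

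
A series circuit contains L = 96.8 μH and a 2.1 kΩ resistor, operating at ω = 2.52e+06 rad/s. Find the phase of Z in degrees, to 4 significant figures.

6.626°

X_L = ωL = 243.9 Ω
Z = 2100 + j243.9 Ω
|Z| = √(2100² + 243.9²) = 2114 Ω
∠Z = arctan(243.9/2100) = 6.626°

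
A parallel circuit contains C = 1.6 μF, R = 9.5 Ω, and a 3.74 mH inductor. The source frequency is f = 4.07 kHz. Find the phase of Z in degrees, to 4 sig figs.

-16.14°

ω = 2πf = 25570 rad/s
X_L = ωL = 95.64 Ω
X_C = 1/(ωC) = 24.44 Ω
Parallel: admittances add. Y = 1/R + 1/(jωL) + jωC
Y = (0.1053 + j0.03046) S
|Y| = 0.1096 S → |Z| = 1/|Y| = 9.126 Ω, ∠Z = −∠Y = -16.14°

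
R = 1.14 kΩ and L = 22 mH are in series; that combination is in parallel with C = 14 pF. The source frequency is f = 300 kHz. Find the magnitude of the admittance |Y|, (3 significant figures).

ω = 2πf = 1.885e+06 rad/s
X_L = ωL = 41500 Ω
X_C = 1/(ωC) = 37900 Ω
Branch 1 (R+jX_L): Z₁ = 1140 + j41500 Ω, |Z₁| = 41500 Ω
Branch 2 (−jX_C): Z₂ = −j37900 Ω
Parallel: Z = Z₁Z₂/(Z₁+Z₂), |Z| = 419000 Ω, ∠Z = -73.9°
|Y| = 1/|Z| = 2.39 μS

2.39 μS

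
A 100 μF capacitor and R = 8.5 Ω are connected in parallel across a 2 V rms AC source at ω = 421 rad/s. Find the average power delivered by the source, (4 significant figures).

X_C = 1/(ωC) = 23.75 Ω
Parallel: admittances add. Y = 1/R + jωC
Y = (0.1176 + j0.04210) S
|Y| = 0.1250 S → |Z| = 1/|Y| = 8.003 Ω, ∠Z = −∠Y = -19.69°
I = V/|Z| = 249.9 mA
P = VI cos φ = 2 × 0.2499 × cos(-19.69°) = 470.6 mW

470.6 mW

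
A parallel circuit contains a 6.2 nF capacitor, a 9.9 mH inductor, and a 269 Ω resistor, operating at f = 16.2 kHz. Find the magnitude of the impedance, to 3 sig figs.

ω = 2πf = 101800 rad/s
X_L = ωL = 1010 Ω
X_C = 1/(ωC) = 1580 Ω
Parallel: admittances add. Y = 1/R + 1/(jωL) + jωC
Y = (0.00372 − j0.000361) S
|Y| = 0.00373 S → |Z| = 1/|Y| = 268 Ω, ∠Z = −∠Y = 5.55°

268 Ω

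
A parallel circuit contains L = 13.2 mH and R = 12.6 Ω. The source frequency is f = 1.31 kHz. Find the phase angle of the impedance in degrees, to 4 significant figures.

6.615°

ω = 2πf = 8231 rad/s
X_L = ωL = 108.6 Ω
Parallel: admittances add. Y = 1/R + 1/(jωL)
Y = (0.07937 − j0.009204) S
|Y| = 0.07990 S → |Z| = 1/|Y| = 12.52 Ω, ∠Z = −∠Y = 6.615°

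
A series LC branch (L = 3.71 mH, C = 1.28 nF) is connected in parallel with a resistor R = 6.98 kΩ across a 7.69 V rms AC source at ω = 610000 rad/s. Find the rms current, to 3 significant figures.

X_L = ωL = 2260 Ω
X_C = 1/(ωC) = 1280 Ω
Branch 1: Z₁ = R = 6980 Ω
Branch 2 (series LC): Z₂ = j(X_L − X_C) = j982 Ω
Parallel: Z = Z₁Z₂/(Z₁+Z₂), |Z| = 973 Ω, ∠Z = 82.0°
I = V/|Z| = 7.69/973 = 7.91 mA

7.91 mA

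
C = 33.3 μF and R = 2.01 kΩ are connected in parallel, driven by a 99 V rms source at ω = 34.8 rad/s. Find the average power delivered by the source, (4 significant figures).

X_C = 1/(ωC) = 862.9 Ω
Parallel: admittances add. Y = 1/R + jωC
Y = (0.0004975 + j0.001159) S
|Y| = 0.001261 S → |Z| = 1/|Y| = 792.9 Ω, ∠Z = −∠Y = -66.77°
I = V/|Z| = 124.9 mA
P = VI cos φ = 99 × 0.1249 × cos(-66.77°) = 4.876 W

4.876 W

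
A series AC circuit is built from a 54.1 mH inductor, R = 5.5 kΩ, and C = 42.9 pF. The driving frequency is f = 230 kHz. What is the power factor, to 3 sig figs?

0.0883

ω = 2πf = 1.445e+06 rad/s
X_L = ωL = 78200 Ω
X_C = 1/(ωC) = 16100 Ω
Net reactance X = X_L − X_C = 62100 Ω
Z = 5500 + j62100 Ω
|Z| = √(5500² + 62100²) = 62300 Ω
∠Z = arctan(62100/5500) = 84.9°
cos φ = cos(84.9°) = 0.0883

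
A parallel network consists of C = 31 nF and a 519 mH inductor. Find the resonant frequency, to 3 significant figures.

1.25 kHz

ω₀ = 1/√(LC) = 1/√(0.519 × 3.1e-08) = 7884 rad/s
f₀ = ω₀/(2π) = 1.25 kHz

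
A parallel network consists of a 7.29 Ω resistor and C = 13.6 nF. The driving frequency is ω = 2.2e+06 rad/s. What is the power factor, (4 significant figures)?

X_C = 1/(ωC) = 33.42 Ω
Parallel: admittances add. Y = 1/R + jωC
Y = (0.1372 + j0.02992) S
|Y| = 0.1404 S → |Z| = 1/|Y| = 7.123 Ω, ∠Z = −∠Y = -12.30°
cos φ = cos(-12.30°) = 0.9770

0.9770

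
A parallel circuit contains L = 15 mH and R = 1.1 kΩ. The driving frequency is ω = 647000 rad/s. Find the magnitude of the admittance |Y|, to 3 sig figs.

X_L = ωL = 9700 Ω
Parallel: admittances add. Y = 1/R + 1/(jωL)
Y = (0.000909 − j0.000103) S
|Y| = 0.000915 S → |Z| = 1/|Y| = 1090 Ω, ∠Z = −∠Y = 6.47°

915 μS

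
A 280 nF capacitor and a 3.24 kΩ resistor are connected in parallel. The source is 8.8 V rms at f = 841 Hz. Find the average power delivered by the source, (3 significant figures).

ω = 2πf = 5284 rad/s
X_C = 1/(ωC) = 676 Ω
Parallel: admittances add. Y = 1/R + jωC
Y = (0.000309 + j0.00148) S
|Y| = 0.00151 S → |Z| = 1/|Y| = 662 Ω, ∠Z = −∠Y = -78.2°
I = V/|Z| = 13.3 mA
P = VI cos φ = 8.8 × 0.0133 × cos(-78.2°) = 23.9 mW

23.9 mW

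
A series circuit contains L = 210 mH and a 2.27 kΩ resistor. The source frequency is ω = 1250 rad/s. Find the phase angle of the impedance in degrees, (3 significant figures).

X_L = ωL = 262 Ω
Z = 2270 + j262 Ω
|Z| = √(2270² + 262²) = 2290 Ω
∠Z = arctan(262/2270) = 6.60°

6.60°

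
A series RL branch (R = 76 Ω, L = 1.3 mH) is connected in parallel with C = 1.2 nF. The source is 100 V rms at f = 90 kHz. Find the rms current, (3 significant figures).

ω = 2πf = 565500 rad/s
X_L = ωL = 735 Ω
X_C = 1/(ωC) = 1470 Ω
Branch 1 (R+jX_L): Z₁ = 76.0 + j735 Ω, |Z₁| = 739 Ω
Branch 2 (−jX_C): Z₂ = −j1470 Ω
Parallel: Z = Z₁Z₂/(Z₁+Z₂), |Z| = 1470 Ω, ∠Z = 78.2°
I = V/|Z| = 100/1470 = 68.2 mA

68.2 mA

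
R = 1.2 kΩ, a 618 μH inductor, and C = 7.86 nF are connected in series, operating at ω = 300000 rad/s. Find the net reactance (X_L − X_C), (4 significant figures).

X_L = ωL = 185.4 Ω
X_C = 1/(ωC) = 424.1 Ω
X = 185.4 − 424.1 = -238.7 Ω

-238.7 Ω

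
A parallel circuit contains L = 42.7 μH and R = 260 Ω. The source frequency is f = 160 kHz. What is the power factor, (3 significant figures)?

0.163

ω = 2πf = 1.005e+06 rad/s
X_L = ωL = 42.9 Ω
Parallel: admittances add. Y = 1/R + 1/(jωL)
Y = (0.00385 − j0.0233) S
|Y| = 0.0236 S → |Z| = 1/|Y| = 42.4 Ω, ∠Z = −∠Y = 80.6°
cos φ = cos(80.6°) = 0.163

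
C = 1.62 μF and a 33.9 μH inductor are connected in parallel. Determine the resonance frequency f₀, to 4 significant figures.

ω₀ = 1/√(LC) = 1/√(3.39e-05 × 1.62e-06) = 134900 rad/s
f₀ = ω₀/(2π) = 21.48 kHz

21.48 kHz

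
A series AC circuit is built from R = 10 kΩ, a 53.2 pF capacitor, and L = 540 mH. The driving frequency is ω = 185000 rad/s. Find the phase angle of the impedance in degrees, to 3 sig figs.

-9.68°

X_L = ωL = 99900 Ω
X_C = 1/(ωC) = 102000 Ω
Net reactance X = X_L − X_C = -1710 Ω
Z = 10000 − j1710 Ω
|Z| = √(10000² + 1710²) = 10100 Ω
∠Z = arctan(-1710/10000) = -9.68°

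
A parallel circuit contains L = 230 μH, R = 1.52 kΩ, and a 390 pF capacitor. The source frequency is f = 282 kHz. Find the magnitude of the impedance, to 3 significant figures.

ω = 2πf = 1.772e+06 rad/s
X_L = ωL = 408 Ω
X_C = 1/(ωC) = 1450 Ω
Parallel: admittances add. Y = 1/R + 1/(jωL) + jωC
Y = (0.000658 − j0.00176) S
|Y| = 0.00188 S → |Z| = 1/|Y| = 531 Ω, ∠Z = −∠Y = 69.5°

531 Ω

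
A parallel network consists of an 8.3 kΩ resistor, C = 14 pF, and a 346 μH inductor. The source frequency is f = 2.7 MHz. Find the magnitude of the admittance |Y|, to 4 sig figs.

137.9 μS

ω = 2πf = 1.696e+07 rad/s
X_L = ωL = 5870 Ω
X_C = 1/(ωC) = 4210 Ω
Parallel: admittances add. Y = 1/R + 1/(jωL) + jωC
Y = (0.0001205 + j6.714e-05) S
|Y| = 0.0001379 S → |Z| = 1/|Y| = 7250 Ω, ∠Z = −∠Y = -29.13°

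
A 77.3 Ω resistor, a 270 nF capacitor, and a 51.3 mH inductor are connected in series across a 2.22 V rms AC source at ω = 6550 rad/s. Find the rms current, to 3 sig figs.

9.17 mA

X_L = ωL = 336 Ω
X_C = 1/(ωC) = 565 Ω
Net reactance X = X_L − X_C = -229 Ω
Z = 77.3 − j229 Ω
|Z| = √(77.3² + 229²) = 242 Ω
I = V/|Z| = 2.22/242 = 9.17 mA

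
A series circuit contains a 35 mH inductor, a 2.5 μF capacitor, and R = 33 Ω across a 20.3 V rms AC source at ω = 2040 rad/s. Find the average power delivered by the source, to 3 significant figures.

818 mW

X_L = ωL = 71.4 Ω
X_C = 1/(ωC) = 196 Ω
Net reactance X = X_L − X_C = -125 Ω
Z = 33.0 − j125 Ω
|Z| = √(33.0² + 125²) = 129 Ω
∠Z = arctan(-125/33.0) = -75.2°
I = V/|Z| = 157 mA
P = VI cos φ = 20.3 × 0.157 × cos(-75.2°) = 818 mW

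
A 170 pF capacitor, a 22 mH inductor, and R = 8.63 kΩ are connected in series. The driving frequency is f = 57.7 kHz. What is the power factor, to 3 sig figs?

ω = 2πf = 362500 rad/s
X_L = ωL = 7980 Ω
X_C = 1/(ωC) = 16200 Ω
Net reactance X = X_L − X_C = -8250 Ω
Z = 8630 − j8250 Ω
|Z| = √(8630² + 8250²) = 11900 Ω
∠Z = arctan(-8250/8630) = -43.7°
cos φ = cos(-43.7°) = 0.723

0.723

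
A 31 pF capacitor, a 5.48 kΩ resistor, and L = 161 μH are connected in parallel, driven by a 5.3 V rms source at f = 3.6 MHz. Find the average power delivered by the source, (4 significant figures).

ω = 2πf = 2.262e+07 rad/s
X_L = ωL = 3642 Ω
X_C = 1/(ωC) = 1426 Ω
Parallel: admittances add. Y = 1/R + 1/(jωL) + jωC
Y = (0.0001825 + j0.0004266) S
|Y| = 0.0004640 S → |Z| = 1/|Y| = 2155 Ω, ∠Z = −∠Y = -66.84°
I = V/|Z| = 2.459 mA
P = VI cos φ = 5.3 × 0.002459 × cos(-66.84°) = 5.126 mW

5.126 mW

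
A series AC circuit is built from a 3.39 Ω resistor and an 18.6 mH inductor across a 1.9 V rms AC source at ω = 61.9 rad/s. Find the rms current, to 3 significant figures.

X_L = ωL = 1.15 Ω
Z = 3.39 + j1.15 Ω
|Z| = √(3.39² + 1.15²) = 3.58 Ω
I = V/|Z| = 1.9/3.58 = 531 mA

531 mA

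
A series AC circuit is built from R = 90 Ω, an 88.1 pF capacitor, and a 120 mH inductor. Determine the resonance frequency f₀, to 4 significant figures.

ω₀ = 1/√(LC) = 1/√(0.12 × 8.81e-11) = 307600 rad/s
f₀ = ω₀/(2π) = 48.95 kHz

48.95 kHz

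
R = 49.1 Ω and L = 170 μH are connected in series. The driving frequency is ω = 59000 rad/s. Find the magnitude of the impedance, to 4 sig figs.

X_L = ωL = 10.03 Ω
Z = 49.10 + j10.03 Ω
|Z| = √(49.10² + 10.03²) = 50.11 Ω

50.11 Ω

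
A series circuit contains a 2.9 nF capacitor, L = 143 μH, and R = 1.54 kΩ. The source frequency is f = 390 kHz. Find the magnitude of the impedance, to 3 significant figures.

ω = 2πf = 2.45e+06 rad/s
X_L = ωL = 350 Ω
X_C = 1/(ωC) = 141 Ω
Net reactance X = X_L − X_C = 210 Ω
Z = 1540 + j210 Ω
|Z| = √(1540² + 210²) = 1550 Ω

1550 Ω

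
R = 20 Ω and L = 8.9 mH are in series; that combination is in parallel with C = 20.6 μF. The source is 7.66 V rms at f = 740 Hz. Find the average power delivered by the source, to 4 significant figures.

ω = 2πf = 4650 rad/s
X_L = ωL = 41.38 Ω
X_C = 1/(ωC) = 10.44 Ω
Branch 1 (R+jX_L): Z₁ = 20.00 + j41.38 Ω, |Z₁| = 45.96 Ω
Branch 2 (−jX_C): Z₂ = −j10.44 Ω
Parallel: Z = Z₁Z₂/(Z₁+Z₂), |Z| = 13.02 Ω, ∠Z = -82.92°
I = V/|Z| = 588.1 mA
P = VI cos φ = 7.66 × 0.5881 × cos(-82.92°) = 555.5 mW

555.5 mW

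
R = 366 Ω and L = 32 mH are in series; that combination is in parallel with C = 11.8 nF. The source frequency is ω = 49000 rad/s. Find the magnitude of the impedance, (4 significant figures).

6961 Ω

X_L = ωL = 1568 Ω
X_C = 1/(ωC) = 1730 Ω
Branch 1 (R+jX_L): Z₁ = 366.0 + j1568 Ω, |Z₁| = 1610 Ω
Branch 2 (−jX_C): Z₂ = −j1730 Ω
Parallel: Z = Z₁Z₂/(Z₁+Z₂), |Z| = 6961 Ω, ∠Z = 10.67°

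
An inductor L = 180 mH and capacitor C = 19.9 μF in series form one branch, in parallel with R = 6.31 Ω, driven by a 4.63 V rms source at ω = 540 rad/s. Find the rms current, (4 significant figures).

X_L = ωL = 97.20 Ω
X_C = 1/(ωC) = 93.06 Ω
Branch 1: Z₁ = R = 6.310 Ω
Branch 2 (series LC): Z₂ = j(X_L − X_C) = j4.142 Ω
Parallel: Z = Z₁Z₂/(Z₁+Z₂), |Z| = 3.463 Ω, ∠Z = 56.72°
I = V/|Z| = 4.63/3.463 = 1.337 A

1.337 A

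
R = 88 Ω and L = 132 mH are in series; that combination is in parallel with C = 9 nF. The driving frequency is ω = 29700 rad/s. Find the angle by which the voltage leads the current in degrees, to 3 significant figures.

-65.1°

X_L = ωL = 3920 Ω
X_C = 1/(ωC) = 3740 Ω
Branch 1 (R+jX_L): Z₁ = 88.0 + j3920 Ω, |Z₁| = 3920 Ω
Branch 2 (−jX_C): Z₂ = −j3740 Ω
Parallel: Z = Z₁Z₂/(Z₁+Z₂), |Z| = 73500 Ω, ∠Z = -65.1°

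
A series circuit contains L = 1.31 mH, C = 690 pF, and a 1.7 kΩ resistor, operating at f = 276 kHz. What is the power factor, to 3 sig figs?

0.764

ω = 2πf = 1.734e+06 rad/s
X_L = ωL = 2270 Ω
X_C = 1/(ωC) = 836 Ω
Net reactance X = X_L − X_C = 1440 Ω
Z = 1700 + j1440 Ω
|Z| = √(1700² + 1440²) = 2230 Ω
∠Z = arctan(1440/1700) = 40.2°
cos φ = cos(40.2°) = 0.764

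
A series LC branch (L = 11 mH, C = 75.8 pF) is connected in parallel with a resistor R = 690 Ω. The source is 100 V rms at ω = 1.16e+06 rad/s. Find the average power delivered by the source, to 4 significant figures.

14.49 W

X_L = ωL = 12760 Ω
X_C = 1/(ωC) = 11370 Ω
Branch 1: Z₁ = R = 690.0 Ω
Branch 2 (series LC): Z₂ = j(X_L − X_C) = j1387 Ω
Parallel: Z = Z₁Z₂/(Z₁+Z₂), |Z| = 617.8 Ω, ∠Z = 26.45°
I = V/|Z| = 161.9 mA
P = VI cos φ = 100 × 0.1619 × cos(26.45°) = 14.49 W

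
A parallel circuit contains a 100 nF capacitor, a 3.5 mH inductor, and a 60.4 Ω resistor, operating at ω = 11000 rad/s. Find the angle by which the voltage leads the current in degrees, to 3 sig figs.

X_L = ωL = 38.5 Ω
X_C = 1/(ωC) = 909 Ω
Parallel: admittances add. Y = 1/R + 1/(jωL) + jωC
Y = (0.0166 − j0.0249) S
|Y| = 0.0299 S → |Z| = 1/|Y| = 33.5 Ω, ∠Z = −∠Y = 56.4°

56.4°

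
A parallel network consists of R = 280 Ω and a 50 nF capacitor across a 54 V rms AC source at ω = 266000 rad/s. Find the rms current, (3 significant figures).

X_C = 1/(ωC) = 75.2 Ω
Parallel: admittances add. Y = 1/R + jωC
Y = (0.00357 + j0.0133) S
|Y| = 0.0138 S → |Z| = 1/|Y| = 72.6 Ω, ∠Z = −∠Y = -75.0°
I = V/|Z| = 54/72.6 = 744 mA

744 mA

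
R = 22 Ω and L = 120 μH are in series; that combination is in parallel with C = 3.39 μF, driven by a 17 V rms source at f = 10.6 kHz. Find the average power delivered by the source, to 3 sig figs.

ω = 2πf = 66600 rad/s
X_L = ωL = 7.99 Ω
X_C = 1/(ωC) = 4.43 Ω
Branch 1 (R+jX_L): Z₁ = 22.0 + j7.99 Ω, |Z₁| = 23.4 Ω
Branch 2 (−jX_C): Z₂ = −j4.43 Ω
Parallel: Z = Z₁Z₂/(Z₁+Z₂), |Z| = 4.65 Ω, ∠Z = -79.2°
I = V/|Z| = 3.65 A
P = VI cos φ = 17 × 3.65 × cos(-79.2°) = 11.6 W

11.6 W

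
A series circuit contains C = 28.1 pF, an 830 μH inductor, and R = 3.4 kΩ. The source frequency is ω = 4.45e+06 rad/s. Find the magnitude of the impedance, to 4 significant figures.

X_L = ωL = 3694 Ω
X_C = 1/(ωC) = 7997 Ω
Net reactance X = X_L − X_C = -4304 Ω
Z = 3400 − j4304 Ω
|Z| = √(3400² + 4304²) = 5485 Ω

5485 Ω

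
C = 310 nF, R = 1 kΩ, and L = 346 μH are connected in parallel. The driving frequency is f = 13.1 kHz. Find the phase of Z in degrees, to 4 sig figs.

ω = 2πf = 82310 rad/s
X_L = ωL = 28.48 Ω
X_C = 1/(ωC) = 39.19 Ω
Parallel: admittances add. Y = 1/R + 1/(jωL) + jωC
Y = (0.001000 − j0.009597) S
|Y| = 0.009649 S → |Z| = 1/|Y| = 103.6 Ω, ∠Z = −∠Y = 84.05°

84.05°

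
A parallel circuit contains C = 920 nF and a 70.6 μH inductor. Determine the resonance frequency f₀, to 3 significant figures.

19.7 kHz

ω₀ = 1/√(LC) = 1/√(7.06e-05 × 9.2e-07) = 124100 rad/s
f₀ = ω₀/(2π) = 19.7 kHz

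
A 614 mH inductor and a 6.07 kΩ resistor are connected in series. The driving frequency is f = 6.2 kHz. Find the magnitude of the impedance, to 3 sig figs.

24700 Ω

ω = 2πf = 38960 rad/s
X_L = ωL = 23900 Ω
Z = 6070 + j23900 Ω
|Z| = √(6070² + 23900²) = 24700 Ω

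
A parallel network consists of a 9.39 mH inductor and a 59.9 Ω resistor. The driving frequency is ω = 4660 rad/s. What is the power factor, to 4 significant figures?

X_L = ωL = 43.76 Ω
Parallel: admittances add. Y = 1/R + 1/(jωL)
Y = (0.01669 − j0.02285) S
|Y| = 0.02830 S → |Z| = 1/|Y| = 35.33 Ω, ∠Z = −∠Y = 53.85°
cos φ = cos(53.85°) = 0.5899

0.5899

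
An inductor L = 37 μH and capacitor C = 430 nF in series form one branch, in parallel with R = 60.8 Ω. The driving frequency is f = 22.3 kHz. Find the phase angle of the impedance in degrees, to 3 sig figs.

-79.4°

ω = 2πf = 140100 rad/s
X_L = ωL = 5.18 Ω
X_C = 1/(ωC) = 16.6 Ω
Branch 1: Z₁ = R = 60.8 Ω
Branch 2 (series LC): Z₂ = j(X_L − X_C) = −j11.4 Ω
Parallel: Z = Z₁Z₂/(Z₁+Z₂), |Z| = 11.2 Ω, ∠Z = -79.4°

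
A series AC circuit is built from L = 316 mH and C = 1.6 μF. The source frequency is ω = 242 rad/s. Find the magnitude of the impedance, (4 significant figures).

2506 Ω

X_L = ωL = 76.47 Ω
X_C = 1/(ωC) = 2583 Ω
Net reactance X = X_L − X_C = -2506 Ω
Z = − j2506 Ω
|Z| = √(0² + 2506²) = 2506 Ω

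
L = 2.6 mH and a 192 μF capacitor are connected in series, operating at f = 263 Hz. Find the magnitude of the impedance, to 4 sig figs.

1.145 Ω

ω = 2πf = 1652 rad/s
X_L = ωL = 4.296 Ω
X_C = 1/(ωC) = 3.152 Ω
Net reactance X = X_L − X_C = 1.145 Ω
Z = j1.145 Ω
|Z| = √(0² + 1.145²) = 1.145 Ω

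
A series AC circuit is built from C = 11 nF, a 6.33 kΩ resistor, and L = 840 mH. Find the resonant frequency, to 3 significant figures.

ω₀ = 1/√(LC) = 1/√(0.84 × 1.1e-08) = 10400 rad/s
f₀ = ω₀/(2π) = 1.66 kHz

1.66 kHz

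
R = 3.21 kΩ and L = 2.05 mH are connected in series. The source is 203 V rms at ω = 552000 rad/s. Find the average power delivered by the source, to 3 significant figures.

X_L = ωL = 1130 Ω
Z = 3210 + j1130 Ω
|Z| = √(3210² + 1130²) = 3400 Ω
∠Z = arctan(1130/3210) = 19.4°
I = V/|Z| = 59.6 mA
P = VI cos φ = 203 × 0.0596 × cos(19.4°) = 11.4 W

11.4 W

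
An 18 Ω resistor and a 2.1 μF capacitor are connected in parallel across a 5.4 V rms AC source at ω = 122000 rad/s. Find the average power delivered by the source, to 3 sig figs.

X_C = 1/(ωC) = 3.90 Ω
Parallel: admittances add. Y = 1/R + jωC
Y = (0.0556 + j0.256) S
|Y| = 0.262 S → |Z| = 1/|Y| = 3.81 Ω, ∠Z = −∠Y = -77.8°
I = V/|Z| = 1.42 A
P = VI cos φ = 5.4 × 1.42 × cos(-77.8°) = 1.62 W

1.62 W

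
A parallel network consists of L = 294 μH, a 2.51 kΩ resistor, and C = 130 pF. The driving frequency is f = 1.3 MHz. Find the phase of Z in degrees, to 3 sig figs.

-58.3°

ω = 2πf = 8.168e+06 rad/s
X_L = ωL = 2400 Ω
X_C = 1/(ωC) = 942 Ω
Parallel: admittances add. Y = 1/R + 1/(jωL) + jωC
Y = (0.000398 + j0.000645) S
|Y| = 0.000758 S → |Z| = 1/|Y| = 1320 Ω, ∠Z = −∠Y = -58.3°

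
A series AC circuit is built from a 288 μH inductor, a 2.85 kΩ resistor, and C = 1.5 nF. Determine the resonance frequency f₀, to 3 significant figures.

242 kHz

ω₀ = 1/√(LC) = 1/√(0.000288 × 1.5e-09) = 1.521e+06 rad/s
f₀ = ω₀/(2π) = 242 kHz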